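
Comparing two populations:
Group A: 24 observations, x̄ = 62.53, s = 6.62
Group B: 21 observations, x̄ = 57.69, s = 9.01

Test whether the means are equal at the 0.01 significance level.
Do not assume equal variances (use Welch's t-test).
Welch's two-sample t-test:
H₀: μ₁ = μ₂
H₁: μ₁ ≠ μ₂
s₁²/n₁ = 6.62²/24 = 1.8260,  s₂²/n₂ = 9.01²/21 = 3.8657
SE = √(s₁²/n₁ + s₂²/n₂) = √(1.8260 + 3.8657) = 2.3857
df (Welch-Satterthwaite) = (s₁²/n₁ + s₂²/n₂)² / [(s₁²/n₁)²/(n₁-1) + (s₂²/n₂)²/(n₂-1)] ≈ 36.31
t = (x̄₁ - x̄₂) / SE = (62.53 - 57.69) / 2.3857 = 4.84 / 2.3857 = 2.029
p-value = 0.0499

Since p-value > α = 0.01, we fail to reject H₀.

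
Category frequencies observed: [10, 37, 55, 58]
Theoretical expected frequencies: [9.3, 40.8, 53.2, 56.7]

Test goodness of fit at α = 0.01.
Chi-square goodness of fit test:
H₀: observed counts match expected distribution
H₁: observed counts differ from expected distribution
df = k - 1 = 3
χ² = Σ(O - E)²/E
   = (10 - 9.3)²/9.3 + (37 - 40.8)²/40.8 + (55 - 53.2)²/53.2 + (58 - 56.7)²/56.7
   = 0.053 + 0.354 + 0.061 + 0.030
   = 0.50
p-value = 0.9195

Since p-value > α = 0.01, we fail to reject H₀.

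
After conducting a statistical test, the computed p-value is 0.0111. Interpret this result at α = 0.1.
Since p = 0.0111 < α = 0.1, reject H₀.
There is sufficient evidence to reject the null hypothesis; the result is statistically significant at the 0.1 level.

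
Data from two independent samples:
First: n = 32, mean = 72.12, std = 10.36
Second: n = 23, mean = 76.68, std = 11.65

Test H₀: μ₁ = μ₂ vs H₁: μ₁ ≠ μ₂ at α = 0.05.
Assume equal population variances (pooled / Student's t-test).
Student's two-sample t-test (equal variances):
H₀: μ₁ = μ₂
H₁: μ₁ ≠ μ₂
df = n₁ + n₂ - 2 = 53
Pooled variance s_p² = [(n₁-1)s₁² + (n₂-1)s₂²] / (n₁ + n₂ - 2) = [(31)(10.36²) + (22)(11.65²)] / 53 = 119.1153
SE = √(s_p²(1/n₁ + 1/n₂)) = √(119.1153 × (1/32 + 1/23)) = 2.9835
t = (x̄₁ - x̄₂) / SE = (72.12 - 76.68) / 2.9835 = -4.56 / 2.9835 = -1.528
p-value = 0.1324

Since p-value > α = 0.05, we fail to reject H₀.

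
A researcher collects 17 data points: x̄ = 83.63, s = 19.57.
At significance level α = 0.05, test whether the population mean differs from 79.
One-sample t-test:
H₀: μ = 79
H₁: μ ≠ 79
df = n - 1 = 16
t = (x̄ - μ₀) / (s/√n) = (83.63 - 79) / (19.57/√17) = 0.975
p-value = 0.3438

Since p-value > α = 0.05, we fail to reject H₀.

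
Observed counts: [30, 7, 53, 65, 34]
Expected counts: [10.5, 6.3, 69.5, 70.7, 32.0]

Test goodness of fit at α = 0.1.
Chi-square goodness of fit test:
H₀: observed counts match expected distribution
H₁: observed counts differ from expected distribution
df = k - 1 = 4
χ² = Σ(O - E)²/E
   = (30 - 10.5)²/10.5 + (7 - 6.3)²/6.3 + (53 - 69.5)²/69.5 + (65 - 70.7)²/70.7 + (34 - 32.0)²/32.0
   = 36.214 + 0.078 + 3.917 + 0.460 + 0.125
   = 40.79
p-value < 0.0001

Since p-value < α = 0.1, we reject H₀.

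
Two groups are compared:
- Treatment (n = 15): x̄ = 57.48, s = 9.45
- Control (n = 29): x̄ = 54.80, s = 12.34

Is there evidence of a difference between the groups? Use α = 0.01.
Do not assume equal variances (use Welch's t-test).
Welch's two-sample t-test:
H₀: μ₁ = μ₂
H₁: μ₁ ≠ μ₂
s₁²/n₁ = 9.45²/15 = 5.9535,  s₂²/n₂ = 12.34²/29 = 5.2509
SE = √(s₁²/n₁ + s₂²/n₂) = √(5.9535 + 5.2509) = 3.3473
df (Welch-Satterthwaite) = (s₁²/n₁ + s₂²/n₂)² / [(s₁²/n₁)²/(n₁-1) + (s₂²/n₂)²/(n₂-1)] ≈ 35.70
t = (x̄₁ - x̄₂) / SE = (57.48 - 54.80) / 3.3473 = 2.68 / 3.3473 = 0.801
p-value = 0.4286

Since p-value > α = 0.01, we fail to reject H₀.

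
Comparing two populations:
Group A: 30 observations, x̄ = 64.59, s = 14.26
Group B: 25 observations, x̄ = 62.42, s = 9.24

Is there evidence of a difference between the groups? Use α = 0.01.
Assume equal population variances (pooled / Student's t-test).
Student's two-sample t-test (equal variances):
H₀: μ₁ = μ₂
H₁: μ₁ ≠ μ₂
df = n₁ + n₂ - 2 = 53
Pooled variance s_p² = [(n₁-1)s₁² + (n₂-1)s₂²] / (n₁ + n₂ - 2) = [(29)(14.26²) + (24)(9.24²)] / 53 = 149.9272
SE = √(s_p²(1/n₁ + 1/n₂)) = √(149.9272 × (1/30 + 1/25)) = 3.3158
t = (x̄₁ - x̄₂) / SE = (64.59 - 62.42) / 3.3158 = 2.17 / 3.3158 = 0.654
p-value = 0.5157

Since p-value > α = 0.01, we fail to reject H₀.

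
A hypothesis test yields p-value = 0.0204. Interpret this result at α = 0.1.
Since p = 0.0204 < α = 0.1, reject H₀.
There is sufficient evidence to reject the null hypothesis; the result is statistically significant at the 0.1 level.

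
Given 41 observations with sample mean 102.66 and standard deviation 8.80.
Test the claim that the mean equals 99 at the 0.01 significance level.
One-sample t-test:
H₀: μ = 99
H₁: μ ≠ 99
df = n - 1 = 40
t = (x̄ - μ₀) / (s/√n) = (102.66 - 99) / (8.80/√41) = 2.663
p-value = 0.0111

Since p-value > α = 0.01, we fail to reject H₀.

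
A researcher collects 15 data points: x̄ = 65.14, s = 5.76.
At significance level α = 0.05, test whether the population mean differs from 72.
One-sample t-test:
H₀: μ = 72
H₁: μ ≠ 72
df = n - 1 = 14
t = (x̄ - μ₀) / (s/√n) = (65.14 - 72) / (5.76/√15) = -4.613
p-value = 0.0004

Since p-value < α = 0.05, we reject H₀.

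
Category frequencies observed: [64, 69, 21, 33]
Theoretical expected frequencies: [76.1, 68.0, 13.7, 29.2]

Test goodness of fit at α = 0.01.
Chi-square goodness of fit test:
H₀: observed counts match expected distribution
H₁: observed counts differ from expected distribution
df = k - 1 = 3
χ² = Σ(O - E)²/E
   = (64 - 76.1)²/76.1 + (69 - 68.0)²/68.0 + (21 - 13.7)²/13.7 + (33 - 29.2)²/29.2
   = 1.924 + 0.015 + 3.890 + 0.495
   = 6.32
p-value = 0.0969

Since p-value > α = 0.01, we fail to reject H₀.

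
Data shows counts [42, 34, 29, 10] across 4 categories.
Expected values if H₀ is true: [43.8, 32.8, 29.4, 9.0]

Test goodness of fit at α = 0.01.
Chi-square goodness of fit test:
H₀: observed counts match expected distribution
H₁: observed counts differ from expected distribution
df = k - 1 = 3
χ² = Σ(O - E)²/E
   = (42 - 43.8)²/43.8 + (34 - 32.8)²/32.8 + (29 - 29.4)²/29.4 + (10 - 9.0)²/9.0
   = 0.074 + 0.044 + 0.005 + 0.111
   = 0.23
p-value = 0.9718

Since p-value > α = 0.01, we fail to reject H₀.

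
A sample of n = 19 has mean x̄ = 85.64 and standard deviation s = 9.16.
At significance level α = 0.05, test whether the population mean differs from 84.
One-sample t-test:
H₀: μ = 84
H₁: μ ≠ 84
df = n - 1 = 18
t = (x̄ - μ₀) / (s/√n) = (85.64 - 84) / (9.16/√19) = 0.780
p-value = 0.4453

Since p-value > α = 0.05, we fail to reject H₀.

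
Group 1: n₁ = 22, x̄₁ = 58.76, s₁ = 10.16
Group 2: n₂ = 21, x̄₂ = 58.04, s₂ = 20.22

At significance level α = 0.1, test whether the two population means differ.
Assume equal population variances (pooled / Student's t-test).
Student's two-sample t-test (equal variances):
H₀: μ₁ = μ₂
H₁: μ₁ ≠ μ₂
df = n₁ + n₂ - 2 = 41
Pooled variance s_p² = [(n₁-1)s₁² + (n₂-1)s₂²] / (n₁ + n₂ - 2) = [(21)(10.16²) + (20)(20.22²)] / 41 = 252.3099
SE = √(s_p²(1/n₁ + 1/n₂)) = √(252.3099 × (1/22 + 1/21)) = 4.8460
t = (x̄₁ - x̄₂) / SE = (58.76 - 58.04) / 4.8460 = 0.72 / 4.8460 = 0.149
p-value = 0.8826

Since p-value > α = 0.1, we fail to reject H₀.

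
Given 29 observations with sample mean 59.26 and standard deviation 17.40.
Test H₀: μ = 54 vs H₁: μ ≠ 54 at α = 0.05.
One-sample t-test:
H₀: μ = 54
H₁: μ ≠ 54
df = n - 1 = 28
t = (x̄ - μ₀) / (s/√n) = (59.26 - 54) / (17.40/√29) = 1.628
p-value = 0.1147

Since p-value > α = 0.05, we fail to reject H₀.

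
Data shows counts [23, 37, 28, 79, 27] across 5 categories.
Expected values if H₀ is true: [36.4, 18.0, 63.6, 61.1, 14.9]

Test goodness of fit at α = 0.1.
Chi-square goodness of fit test:
H₀: observed counts match expected distribution
H₁: observed counts differ from expected distribution
df = k - 1 = 4
χ² = Σ(O - E)²/E
   = (23 - 36.4)²/36.4 + (37 - 18.0)²/18.0 + (28 - 63.6)²/63.6 + (79 - 61.1)²/61.1 + (27 - 14.9)²/14.9
   = 4.933 + 20.056 + 19.927 + 5.244 + 9.826
   = 59.99
p-value < 0.0001

Since p-value < α = 0.1, we reject H₀.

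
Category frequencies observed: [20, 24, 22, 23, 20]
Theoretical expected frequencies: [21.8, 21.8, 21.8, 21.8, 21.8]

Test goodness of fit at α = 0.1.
Chi-square goodness of fit test:
H₀: observed counts match expected distribution
H₁: observed counts differ from expected distribution
df = k - 1 = 4
χ² = Σ(O - E)²/E
   = (20 - 21.8)²/21.8 + (24 - 21.8)²/21.8 + (22 - 21.8)²/21.8 + (23 - 21.8)²/21.8 + (20 - 21.8)²/21.8
   = 0.149 + 0.222 + 0.002 + 0.066 + 0.149
   = 0.59
p-value = 0.9645

Since p-value > α = 0.1, we fail to reject H₀.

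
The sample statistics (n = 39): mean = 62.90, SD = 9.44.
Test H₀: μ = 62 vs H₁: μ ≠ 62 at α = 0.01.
One-sample t-test:
H₀: μ = 62
H₁: μ ≠ 62
df = n - 1 = 38
t = (x̄ - μ₀) / (s/√n) = (62.90 - 62) / (9.44/√39) = 0.595
p-value = 0.5551

Since p-value > α = 0.01, we fail to reject H₀.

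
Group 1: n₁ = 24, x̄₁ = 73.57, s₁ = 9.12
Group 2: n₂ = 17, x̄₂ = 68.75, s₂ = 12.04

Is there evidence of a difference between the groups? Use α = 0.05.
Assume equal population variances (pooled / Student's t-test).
Student's two-sample t-test (equal variances):
H₀: μ₁ = μ₂
H₁: μ₁ ≠ μ₂
df = n₁ + n₂ - 2 = 39
Pooled variance s_p² = [(n₁-1)s₁² + (n₂-1)s₂²] / (n₁ + n₂ - 2) = [(23)(9.12²) + (16)(12.04²)] / 39 = 108.5230
SE = √(s_p²(1/n₁ + 1/n₂)) = √(108.5230 × (1/24 + 1/17)) = 3.3023
t = (x̄₁ - x̄₂) / SE = (73.57 - 68.75) / 3.3023 = 4.82 / 3.3023 = 1.460
p-value = 0.1524

Since p-value > α = 0.05, we fail to reject H₀.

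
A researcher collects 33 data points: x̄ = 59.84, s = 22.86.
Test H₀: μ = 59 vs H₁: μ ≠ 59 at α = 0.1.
One-sample t-test:
H₀: μ = 59
H₁: μ ≠ 59
df = n - 1 = 32
t = (x̄ - μ₀) / (s/√n) = (59.84 - 59) / (22.86/√33) = 0.211
p-value = 0.8342

Since p-value > α = 0.1, we fail to reject H₀.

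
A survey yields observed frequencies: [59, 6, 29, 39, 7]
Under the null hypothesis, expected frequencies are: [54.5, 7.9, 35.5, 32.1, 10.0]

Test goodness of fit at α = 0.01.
Chi-square goodness of fit test:
H₀: observed counts match expected distribution
H₁: observed counts differ from expected distribution
df = k - 1 = 4
χ² = Σ(O - E)²/E
   = (59 - 54.5)²/54.5 + (6 - 7.9)²/7.9 + (29 - 35.5)²/35.5 + (39 - 32.1)²/32.1 + (7 - 10.0)²/10.0
   = 0.372 + 0.457 + 1.190 + 1.483 + 0.900
   = 4.40
p-value = 0.3543

Since p-value > α = 0.01, we fail to reject H₀.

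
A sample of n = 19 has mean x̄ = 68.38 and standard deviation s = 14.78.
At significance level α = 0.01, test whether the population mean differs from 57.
One-sample t-test:
H₀: μ = 57
H₁: μ ≠ 57
df = n - 1 = 18
t = (x̄ - μ₀) / (s/√n) = (68.38 - 57) / (14.78/√19) = 3.356
p-value = 0.0035

Since p-value < α = 0.01, we reject H₀.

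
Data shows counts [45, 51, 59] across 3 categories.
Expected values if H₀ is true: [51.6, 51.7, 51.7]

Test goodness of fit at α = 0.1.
Chi-square goodness of fit test:
H₀: observed counts match expected distribution
H₁: observed counts differ from expected distribution
df = k - 1 = 2
χ² = Σ(O - E)²/E
   = (45 - 51.6)²/51.6 + (51 - 51.7)²/51.7 + (59 - 51.7)²/51.7
   = 0.844 + 0.009 + 1.031
   = 1.88
p-value = 0.3898

Since p-value > α = 0.1, we fail to reject H₀.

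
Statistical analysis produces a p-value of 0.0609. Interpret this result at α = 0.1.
Since p = 0.0609 < α = 0.1, reject H₀.
There is sufficient evidence to reject the null hypothesis; the result is statistically significant at the 0.1 level.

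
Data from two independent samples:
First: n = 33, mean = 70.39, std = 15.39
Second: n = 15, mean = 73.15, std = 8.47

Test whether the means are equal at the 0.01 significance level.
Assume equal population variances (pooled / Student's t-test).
Student's two-sample t-test (equal variances):
H₀: μ₁ = μ₂
H₁: μ₁ ≠ μ₂
df = n₁ + n₂ - 2 = 46
Pooled variance s_p² = [(n₁-1)s₁² + (n₂-1)s₂²] / (n₁ + n₂ - 2) = [(32)(15.39²) + (14)(8.47²)] / 46 = 186.6009
SE = √(s_p²(1/n₁ + 1/n₂)) = √(186.6009 × (1/33 + 1/15)) = 4.2538
t = (x̄₁ - x̄₂) / SE = (70.39 - 73.15) / 4.2538 = -2.76 / 4.2538 = -0.649
p-value = 0.5197

Since p-value > α = 0.01, we fail to reject H₀.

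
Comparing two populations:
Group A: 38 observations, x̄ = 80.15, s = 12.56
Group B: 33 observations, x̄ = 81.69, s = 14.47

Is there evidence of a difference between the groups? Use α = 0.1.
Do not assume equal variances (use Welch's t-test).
Welch's two-sample t-test:
H₀: μ₁ = μ₂
H₁: μ₁ ≠ μ₂
s₁²/n₁ = 12.56²/38 = 4.1514,  s₂²/n₂ = 14.47²/33 = 6.3449
SE = √(s₁²/n₁ + s₂²/n₂) = √(4.1514 + 6.3449) = 3.2398
df (Welch-Satterthwaite) = (s₁²/n₁ + s₂²/n₂)² / [(s₁²/n₁)²/(n₁-1) + (s₂²/n₂)²/(n₂-1)] ≈ 63.91
t = (x̄₁ - x̄₂) / SE = (80.15 - 81.69) / 3.2398 = -1.54 / 3.2398 = -0.475
p-value = 0.6362

Since p-value > α = 0.1, we fail to reject H₀.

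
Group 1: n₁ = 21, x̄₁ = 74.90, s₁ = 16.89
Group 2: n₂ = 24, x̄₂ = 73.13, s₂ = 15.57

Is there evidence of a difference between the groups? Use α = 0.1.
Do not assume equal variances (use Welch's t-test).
Welch's two-sample t-test:
H₀: μ₁ = μ₂
H₁: μ₁ ≠ μ₂
s₁²/n₁ = 16.89²/21 = 13.5844,  s₂²/n₂ = 15.57²/24 = 10.1010
SE = √(s₁²/n₁ + s₂²/n₂) = √(13.5844 + 10.1010) = 4.8668
df (Welch-Satterthwaite) = (s₁²/n₁ + s₂²/n₂)² / [(s₁²/n₁)²/(n₁-1) + (s₂²/n₂)²/(n₂-1)] ≈ 41.06
t = (x̄₁ - x̄₂) / SE = (74.90 - 73.13) / 4.8668 = 1.77 / 4.8668 = 0.364
p-value = 0.7180

Since p-value > α = 0.1, we fail to reject H₀.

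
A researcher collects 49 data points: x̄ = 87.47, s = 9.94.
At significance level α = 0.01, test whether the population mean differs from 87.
One-sample t-test:
H₀: μ = 87
H₁: μ ≠ 87
df = n - 1 = 48
t = (x̄ - μ₀) / (s/√n) = (87.47 - 87) / (9.94/√49) = 0.331
p-value = 0.7421

Since p-value > α = 0.01, we fail to reject H₀.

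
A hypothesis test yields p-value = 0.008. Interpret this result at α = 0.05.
Since p = 0.008 < α = 0.05, reject H₀.
There is sufficient evidence to reject the null hypothesis; the result is statistically significant at the 0.05 level.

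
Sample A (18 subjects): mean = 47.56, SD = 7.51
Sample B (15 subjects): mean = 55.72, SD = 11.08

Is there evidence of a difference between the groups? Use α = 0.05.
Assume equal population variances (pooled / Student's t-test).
Student's two-sample t-test (equal variances):
H₀: μ₁ = μ₂
H₁: μ₁ ≠ μ₂
df = n₁ + n₂ - 2 = 31
Pooled variance s_p² = [(n₁-1)s₁² + (n₂-1)s₂²] / (n₁ + n₂ - 2) = [(17)(7.51²) + (14)(11.08²)] / 31 = 86.3720
SE = √(s_p²(1/n₁ + 1/n₂)) = √(86.3720 × (1/18 + 1/15)) = 3.2491
t = (x̄₁ - x̄₂) / SE = (47.56 - 55.72) / 3.2491 = -8.16 / 3.2491 = -2.511
p-value = 0.0174

Since p-value < α = 0.05, we reject H₀.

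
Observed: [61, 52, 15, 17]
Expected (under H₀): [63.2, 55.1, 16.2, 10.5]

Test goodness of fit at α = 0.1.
Chi-square goodness of fit test:
H₀: observed counts match expected distribution
H₁: observed counts differ from expected distribution
df = k - 1 = 3
χ² = Σ(O - E)²/E
   = (61 - 63.2)²/63.2 + (52 - 55.1)²/55.1 + (15 - 16.2)²/16.2 + (17 - 10.5)²/10.5
   = 0.077 + 0.174 + 0.089 + 4.024
   = 4.36
p-value = 0.2248

Since p-value > α = 0.1, we fail to reject H₀.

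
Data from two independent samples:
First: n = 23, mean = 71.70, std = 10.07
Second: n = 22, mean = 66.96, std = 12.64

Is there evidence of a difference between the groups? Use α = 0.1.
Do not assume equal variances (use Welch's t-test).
Welch's two-sample t-test:
H₀: μ₁ = μ₂
H₁: μ₁ ≠ μ₂
s₁²/n₁ = 10.07²/23 = 4.4089,  s₂²/n₂ = 12.64²/22 = 7.2623
SE = √(s₁²/n₁ + s₂²/n₂) = √(4.4089 + 7.2623) = 3.4163
df (Welch-Satterthwaite) = (s₁²/n₁ + s₂²/n₂)² / [(s₁²/n₁)²/(n₁-1) + (s₂²/n₂)²/(n₂-1)] ≈ 40.12
t = (x̄₁ - x̄₂) / SE = (71.70 - 66.96) / 3.4163 = 4.74 / 3.4163 = 1.387
p-value = 0.1730

Since p-value > α = 0.1, we fail to reject H₀.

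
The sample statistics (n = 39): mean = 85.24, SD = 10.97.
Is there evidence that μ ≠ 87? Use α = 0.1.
One-sample t-test:
H₀: μ = 87
H₁: μ ≠ 87
df = n - 1 = 38
t = (x̄ - μ₀) / (s/√n) = (85.24 - 87) / (10.97/√39) = -1.002
p-value = 0.3227

Since p-value > α = 0.1, we fail to reject H₀.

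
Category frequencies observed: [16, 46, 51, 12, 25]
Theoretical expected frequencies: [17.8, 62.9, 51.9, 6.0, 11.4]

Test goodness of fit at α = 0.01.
Chi-square goodness of fit test:
H₀: observed counts match expected distribution
H₁: observed counts differ from expected distribution
df = k - 1 = 4
χ² = Σ(O - E)²/E
   = (16 - 17.8)²/17.8 + (46 - 62.9)²/62.9 + (51 - 51.9)²/51.9 + (12 - 6.0)²/6.0 + (25 - 11.4)²/11.4
   = 0.182 + 4.541 + 0.016 + 6.000 + 16.225
   = 26.96
p-value < 0.0001

Since p-value < α = 0.01, we reject H₀.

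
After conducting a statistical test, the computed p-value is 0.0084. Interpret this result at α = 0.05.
Since p = 0.0084 < α = 0.05, reject H₀.
There is sufficient evidence to reject the null hypothesis; the result is statistically significant at the 0.05 level.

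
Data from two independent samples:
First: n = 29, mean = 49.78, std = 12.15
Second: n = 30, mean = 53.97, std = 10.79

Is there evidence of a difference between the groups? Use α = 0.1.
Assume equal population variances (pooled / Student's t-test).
Student's two-sample t-test (equal variances):
H₀: μ₁ = μ₂
H₁: μ₁ ≠ μ₂
df = n₁ + n₂ - 2 = 57
Pooled variance s_p² = [(n₁-1)s₁² + (n₂-1)s₂²] / (n₁ + n₂ - 2) = [(28)(12.15²) + (29)(10.79²)] / 57 = 131.7496
SE = √(s_p²(1/n₁ + 1/n₂)) = √(131.7496 × (1/29 + 1/30)) = 2.9891
t = (x̄₁ - x̄₂) / SE = (49.78 - 53.97) / 2.9891 = -4.19 / 2.9891 = -1.402
p-value = 0.1664

Since p-value > α = 0.1, we fail to reject H₀.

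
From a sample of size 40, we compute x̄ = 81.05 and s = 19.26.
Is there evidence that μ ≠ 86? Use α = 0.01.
One-sample t-test:
H₀: μ = 86
H₁: μ ≠ 86
df = n - 1 = 39
t = (x̄ - μ₀) / (s/√n) = (81.05 - 86) / (19.26/√40) = -1.625
p-value = 0.1121

Since p-value > α = 0.01, we fail to reject H₀.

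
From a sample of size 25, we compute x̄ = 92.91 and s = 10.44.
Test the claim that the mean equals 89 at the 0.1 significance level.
One-sample t-test:
H₀: μ = 89
H₁: μ ≠ 89
df = n - 1 = 24
t = (x̄ - μ₀) / (s/√n) = (92.91 - 89) / (10.44/√25) = 1.873
p-value = 0.0734

Since p-value < α = 0.1, we reject H₀.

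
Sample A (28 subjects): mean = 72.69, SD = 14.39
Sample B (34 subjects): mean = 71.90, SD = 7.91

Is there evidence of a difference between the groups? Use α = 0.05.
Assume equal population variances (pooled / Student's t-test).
Student's two-sample t-test (equal variances):
H₀: μ₁ = μ₂
H₁: μ₁ ≠ μ₂
df = n₁ + n₂ - 2 = 60
Pooled variance s_p² = [(n₁-1)s₁² + (n₂-1)s₂²] / (n₁ + n₂ - 2) = [(27)(14.39²) + (33)(7.91²)] / 60 = 127.5949
SE = √(s_p²(1/n₁ + 1/n₂)) = √(127.5949 × (1/28 + 1/34)) = 2.8827
t = (x̄₁ - x̄₂) / SE = (72.69 - 71.90) / 2.8827 = 0.79 / 2.8827 = 0.274
p-value = 0.7850

Since p-value > α = 0.05, we fail to reject H₀.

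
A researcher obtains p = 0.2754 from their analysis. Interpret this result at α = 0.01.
Since p = 0.2754 > α = 0.01, fail to reject H₀.
There is insufficient evidence to reject the null hypothesis; the result is not statistically significant at the 0.01 level.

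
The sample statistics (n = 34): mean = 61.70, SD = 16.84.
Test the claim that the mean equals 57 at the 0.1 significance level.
One-sample t-test:
H₀: μ = 57
H₁: μ ≠ 57
df = n - 1 = 33
t = (x̄ - μ₀) / (s/√n) = (61.70 - 57) / (16.84/√34) = 1.627
p-value = 0.1132

Since p-value > α = 0.1, we fail to reject H₀.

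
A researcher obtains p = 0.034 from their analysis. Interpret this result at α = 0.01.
Since p = 0.034 > α = 0.01, fail to reject H₀.
There is insufficient evidence to reject the null hypothesis; the result is not statistically significant at the 0.01 level.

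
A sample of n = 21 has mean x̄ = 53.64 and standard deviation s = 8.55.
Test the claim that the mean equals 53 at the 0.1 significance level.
One-sample t-test:
H₀: μ = 53
H₁: μ ≠ 53
df = n - 1 = 20
t = (x̄ - μ₀) / (s/√n) = (53.64 - 53) / (8.55/√21) = 0.343
p-value = 0.7352

Since p-value > α = 0.1, we fail to reject H₀.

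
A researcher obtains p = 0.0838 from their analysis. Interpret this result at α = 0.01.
Since p = 0.0838 > α = 0.01, fail to reject H₀.
There is insufficient evidence to reject the null hypothesis; the result is not statistically significant at the 0.01 level.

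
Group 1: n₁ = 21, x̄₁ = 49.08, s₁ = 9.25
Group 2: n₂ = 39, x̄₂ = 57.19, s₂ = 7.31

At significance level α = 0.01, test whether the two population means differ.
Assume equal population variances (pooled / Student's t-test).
Student's two-sample t-test (equal variances):
H₀: μ₁ = μ₂
H₁: μ₁ ≠ μ₂
df = n₁ + n₂ - 2 = 58
Pooled variance s_p² = [(n₁-1)s₁² + (n₂-1)s₂²] / (n₁ + n₂ - 2) = [(20)(9.25²) + (38)(7.31²)] / 58 = 64.5142
SE = √(s_p²(1/n₁ + 1/n₂)) = √(64.5142 × (1/21 + 1/39)) = 2.1740
t = (x̄₁ - x̄₂) / SE = (49.08 - 57.19) / 2.1740 = -8.11 / 2.1740 = -3.730
p-value = 0.0004

Since p-value < α = 0.01, we reject H₀.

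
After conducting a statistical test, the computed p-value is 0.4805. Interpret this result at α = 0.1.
Since p = 0.4805 > α = 0.1, fail to reject H₀.
There is insufficient evidence to reject the null hypothesis; the result is not statistically significant at the 0.1 level.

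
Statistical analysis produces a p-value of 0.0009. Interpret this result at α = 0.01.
Since p = 0.0009 < α = 0.01, reject H₀.
There is sufficient evidence to reject the null hypothesis; the result is statistically significant at the 0.01 level.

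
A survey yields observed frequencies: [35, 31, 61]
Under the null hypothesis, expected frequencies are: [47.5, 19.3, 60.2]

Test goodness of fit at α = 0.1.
Chi-square goodness of fit test:
H₀: observed counts match expected distribution
H₁: observed counts differ from expected distribution
df = k - 1 = 2
χ² = Σ(O - E)²/E
   = (35 - 47.5)²/47.5 + (31 - 19.3)²/19.3 + (61 - 60.2)²/60.2
   = 3.289 + 7.093 + 0.011
   = 10.39
p-value = 0.0055

Since p-value < α = 0.1, we reject H₀.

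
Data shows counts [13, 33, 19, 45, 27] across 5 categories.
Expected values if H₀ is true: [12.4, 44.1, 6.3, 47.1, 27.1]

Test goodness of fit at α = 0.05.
Chi-square goodness of fit test:
H₀: observed counts match expected distribution
H₁: observed counts differ from expected distribution
df = k - 1 = 4
χ² = Σ(O - E)²/E
   = (13 - 12.4)²/12.4 + (33 - 44.1)²/44.1 + (19 - 6.3)²/6.3 + (45 - 47.1)²/47.1 + (27 - 27.1)²/27.1
   = 0.029 + 2.794 + 25.602 + 0.094 + 0.000
   = 28.52
p-value < 0.0001

Since p-value < α = 0.05, we reject H₀.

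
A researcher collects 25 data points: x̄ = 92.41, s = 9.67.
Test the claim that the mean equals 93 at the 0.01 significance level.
One-sample t-test:
H₀: μ = 93
H₁: μ ≠ 93
df = n - 1 = 24
t = (x̄ - μ₀) / (s/√n) = (92.41 - 93) / (9.67/√25) = -0.305
p-value = 0.7629

Since p-value > α = 0.01, we fail to reject H₀.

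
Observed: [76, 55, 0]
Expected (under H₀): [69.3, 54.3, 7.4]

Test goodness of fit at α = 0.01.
Chi-square goodness of fit test:
H₀: observed counts match expected distribution
H₁: observed counts differ from expected distribution
df = k - 1 = 2
χ² = Σ(O - E)²/E
   = (76 - 69.3)²/69.3 + (55 - 54.3)²/54.3 + (0 - 7.4)²/7.4
   = 0.648 + 0.009 + 7.400
   = 8.06
p-value = 0.0178

Since p-value > α = 0.01, we fail to reject H₀.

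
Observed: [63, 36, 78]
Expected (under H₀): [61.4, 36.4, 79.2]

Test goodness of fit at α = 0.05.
Chi-square goodness of fit test:
H₀: observed counts match expected distribution
H₁: observed counts differ from expected distribution
df = k - 1 = 2
χ² = Σ(O - E)²/E
   = (63 - 61.4)²/61.4 + (36 - 36.4)²/36.4 + (78 - 79.2)²/79.2
   = 0.042 + 0.004 + 0.018
   = 0.06
p-value = 0.9684

Since p-value > α = 0.05, we fail to reject H₀.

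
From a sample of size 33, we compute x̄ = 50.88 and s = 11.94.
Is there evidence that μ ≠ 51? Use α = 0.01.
One-sample t-test:
H₀: μ = 51
H₁: μ ≠ 51
df = n - 1 = 32
t = (x̄ - μ₀) / (s/√n) = (50.88 - 51) / (11.94/√33) = -0.058
p-value = 0.9543

Since p-value > α = 0.01, we fail to reject H₀.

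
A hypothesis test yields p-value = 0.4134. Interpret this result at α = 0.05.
Since p = 0.4134 > α = 0.05, fail to reject H₀.
There is insufficient evidence to reject the null hypothesis; the result is not statistically significant at the 0.05 level.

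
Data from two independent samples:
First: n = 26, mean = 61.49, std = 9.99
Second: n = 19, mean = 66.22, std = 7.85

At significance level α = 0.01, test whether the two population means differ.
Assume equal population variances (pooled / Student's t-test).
Student's two-sample t-test (equal variances):
H₀: μ₁ = μ₂
H₁: μ₁ ≠ μ₂
df = n₁ + n₂ - 2 = 43
Pooled variance s_p² = [(n₁-1)s₁² + (n₂-1)s₂²] / (n₁ + n₂ - 2) = [(25)(9.99²) + (18)(7.85²)] / 43 = 83.8188
SE = √(s_p²(1/n₁ + 1/n₂)) = √(83.8188 × (1/26 + 1/19)) = 2.7632
t = (x̄₁ - x̄₂) / SE = (61.49 - 66.22) / 2.7632 = -4.73 / 2.7632 = -1.712
p-value = 0.0941

Since p-value > α = 0.01, we fail to reject H₀.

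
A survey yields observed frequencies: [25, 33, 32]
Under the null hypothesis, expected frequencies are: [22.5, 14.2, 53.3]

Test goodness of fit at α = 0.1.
Chi-square goodness of fit test:
H₀: observed counts match expected distribution
H₁: observed counts differ from expected distribution
df = k - 1 = 2
χ² = Σ(O - E)²/E
   = (25 - 22.5)²/22.5 + (33 - 14.2)²/14.2 + (32 - 53.3)²/53.3
   = 0.278 + 24.890 + 8.512
   = 33.68
p-value < 0.0001

Since p-value < α = 0.1, we reject H₀.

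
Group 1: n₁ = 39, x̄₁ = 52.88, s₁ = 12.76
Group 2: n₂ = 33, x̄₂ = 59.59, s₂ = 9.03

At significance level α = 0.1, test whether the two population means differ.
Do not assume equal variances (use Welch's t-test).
Welch's two-sample t-test:
H₀: μ₁ = μ₂
H₁: μ₁ ≠ μ₂
s₁²/n₁ = 12.76²/39 = 4.1748,  s₂²/n₂ = 9.03²/33 = 2.4709
SE = √(s₁²/n₁ + s₂²/n₂) = √(4.1748 + 2.4709) = 2.5779
df (Welch-Satterthwaite) = (s₁²/n₁ + s₂²/n₂)² / [(s₁²/n₁)²/(n₁-1) + (s₂²/n₂)²/(n₂-1)] ≈ 68.00
t = (x̄₁ - x̄₂) / SE = (52.88 - 59.59) / 2.5779 = -6.71 / 2.5779 = -2.603
p-value = 0.0113

Since p-value < α = 0.1, we reject H₀.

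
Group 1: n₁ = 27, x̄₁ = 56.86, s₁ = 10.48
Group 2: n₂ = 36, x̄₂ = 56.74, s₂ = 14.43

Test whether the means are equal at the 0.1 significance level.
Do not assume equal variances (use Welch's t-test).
Welch's two-sample t-test:
H₀: μ₁ = μ₂
H₁: μ₁ ≠ μ₂
s₁²/n₁ = 10.48²/27 = 4.0678,  s₂²/n₂ = 14.43²/36 = 5.7840
SE = √(s₁²/n₁ + s₂²/n₂) = √(4.0678 + 5.7840) = 3.1388
df (Welch-Satterthwaite) = (s₁²/n₁ + s₂²/n₂)² / [(s₁²/n₁)²/(n₁-1) + (s₂²/n₂)²/(n₂-1)] ≈ 60.96
t = (x̄₁ - x̄₂) / SE = (56.86 - 56.74) / 3.1388 = 0.12 / 3.1388 = 0.038
p-value = 0.9696

Since p-value > α = 0.1, we fail to reject H₀.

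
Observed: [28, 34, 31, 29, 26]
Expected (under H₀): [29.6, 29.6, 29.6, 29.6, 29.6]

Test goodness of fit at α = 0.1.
Chi-square goodness of fit test:
H₀: observed counts match expected distribution
H₁: observed counts differ from expected distribution
df = k - 1 = 4
χ² = Σ(O - E)²/E
   = (28 - 29.6)²/29.6 + (34 - 29.6)²/29.6 + (31 - 29.6)²/29.6 + (29 - 29.6)²/29.6 + (26 - 29.6)²/29.6
   = 0.086 + 0.654 + 0.066 + 0.012 + 0.438
   = 1.26
p-value = 0.8687

Since p-value > α = 0.1, we fail to reject H₀.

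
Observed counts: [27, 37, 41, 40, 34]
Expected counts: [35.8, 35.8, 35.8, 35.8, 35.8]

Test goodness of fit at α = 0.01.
Chi-square goodness of fit test:
H₀: observed counts match expected distribution
H₁: observed counts differ from expected distribution
df = k - 1 = 4
χ² = Σ(O - E)²/E
   = (27 - 35.8)²/35.8 + (37 - 35.8)²/35.8 + (41 - 35.8)²/35.8 + (40 - 35.8)²/35.8 + (34 - 35.8)²/35.8
   = 2.163 + 0.040 + 0.755 + 0.493 + 0.091
   = 3.54
p-value = 0.4715

Since p-value > α = 0.01, we fail to reject H₀.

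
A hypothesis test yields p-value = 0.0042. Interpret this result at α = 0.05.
Since p = 0.0042 < α = 0.05, reject H₀.
There is sufficient evidence to reject the null hypothesis; the result is statistically significant at the 0.05 level.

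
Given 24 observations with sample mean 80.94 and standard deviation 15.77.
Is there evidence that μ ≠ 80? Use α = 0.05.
One-sample t-test:
H₀: μ = 80
H₁: μ ≠ 80
df = n - 1 = 23
t = (x̄ - μ₀) / (s/√n) = (80.94 - 80) / (15.77/√24) = 0.292
p-value = 0.7729

Since p-value > α = 0.05, we fail to reject H₀.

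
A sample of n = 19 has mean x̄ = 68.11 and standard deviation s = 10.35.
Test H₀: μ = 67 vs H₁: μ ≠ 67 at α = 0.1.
One-sample t-test:
H₀: μ = 67
H₁: μ ≠ 67
df = n - 1 = 18
t = (x̄ - μ₀) / (s/√n) = (68.11 - 67) / (10.35/√19) = 0.467
p-value = 0.6458

Since p-value > α = 0.1, we fail to reject H₀.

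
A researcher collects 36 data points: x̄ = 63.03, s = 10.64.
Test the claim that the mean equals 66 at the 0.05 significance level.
One-sample t-test:
H₀: μ = 66
H₁: μ ≠ 66
df = n - 1 = 35
t = (x̄ - μ₀) / (s/√n) = (63.03 - 66) / (10.64/√36) = -1.675
p-value = 0.1029

Since p-value > α = 0.05, we fail to reject H₀.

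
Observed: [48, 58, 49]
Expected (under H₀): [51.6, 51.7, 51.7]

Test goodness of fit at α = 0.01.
Chi-square goodness of fit test:
H₀: observed counts match expected distribution
H₁: observed counts differ from expected distribution
df = k - 1 = 2
χ² = Σ(O - E)²/E
   = (48 - 51.6)²/51.6 + (58 - 51.7)²/51.7 + (49 - 51.7)²/51.7
   = 0.251 + 0.768 + 0.141
   = 1.16
p-value = 0.5599

Since p-value > α = 0.01, we fail to reject H₀.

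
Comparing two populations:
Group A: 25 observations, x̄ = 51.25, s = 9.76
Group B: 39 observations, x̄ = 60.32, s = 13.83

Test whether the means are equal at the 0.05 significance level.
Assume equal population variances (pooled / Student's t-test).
Student's two-sample t-test (equal variances):
H₀: μ₁ = μ₂
H₁: μ₁ ≠ μ₂
df = n₁ + n₂ - 2 = 62
Pooled variance s_p² = [(n₁-1)s₁² + (n₂-1)s₂²] / (n₁ + n₂ - 2) = [(24)(9.76²) + (38)(13.83²)] / 62 = 154.1032
SE = √(s_p²(1/n₁ + 1/n₂)) = √(154.1032 × (1/25 + 1/39)) = 3.1805
t = (x̄₁ - x̄₂) / SE = (51.25 - 60.32) / 3.1805 = -9.07 / 3.1805 = -2.852
p-value = 0.0059

Since p-value < α = 0.05, we reject H₀.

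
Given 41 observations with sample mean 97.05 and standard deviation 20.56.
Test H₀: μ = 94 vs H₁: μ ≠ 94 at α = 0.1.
One-sample t-test:
H₀: μ = 94
H₁: μ ≠ 94
df = n - 1 = 40
t = (x̄ - μ₀) / (s/√n) = (97.05 - 94) / (20.56/√41) = 0.950
p-value = 0.3479

Since p-value > α = 0.1, we fail to reject H₀.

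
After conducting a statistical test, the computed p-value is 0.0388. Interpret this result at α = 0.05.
Since p = 0.0388 < α = 0.05, reject H₀.
There is sufficient evidence to reject the null hypothesis; the result is statistically significant at the 0.05 level.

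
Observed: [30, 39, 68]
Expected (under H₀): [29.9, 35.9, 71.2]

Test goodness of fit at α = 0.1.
Chi-square goodness of fit test:
H₀: observed counts match expected distribution
H₁: observed counts differ from expected distribution
df = k - 1 = 2
χ² = Σ(O - E)²/E
   = (30 - 29.9)²/29.9 + (39 - 35.9)²/35.9 + (68 - 71.2)²/71.2
   = 0.000 + 0.268 + 0.144
   = 0.41
p-value = 0.8139

Since p-value > α = 0.1, we fail to reject H₀.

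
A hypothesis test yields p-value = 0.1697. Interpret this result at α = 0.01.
Since p = 0.1697 > α = 0.01, fail to reject H₀.
There is insufficient evidence to reject the null hypothesis; the result is not statistically significant at the 0.01 level.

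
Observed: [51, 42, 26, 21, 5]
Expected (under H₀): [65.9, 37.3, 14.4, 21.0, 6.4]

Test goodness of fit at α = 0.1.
Chi-square goodness of fit test:
H₀: observed counts match expected distribution
H₁: observed counts differ from expected distribution
df = k - 1 = 4
χ² = Σ(O - E)²/E
   = (51 - 65.9)²/65.9 + (42 - 37.3)²/37.3 + (26 - 14.4)²/14.4 + (21 - 21.0)²/21.0 + (5 - 6.4)²/6.4
   = 3.369 + 0.592 + 9.344 + 0.000 + 0.306
   = 13.61
p-value = 0.0086

Since p-value < α = 0.1, we reject H₀.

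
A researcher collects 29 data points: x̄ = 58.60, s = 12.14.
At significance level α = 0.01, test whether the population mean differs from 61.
One-sample t-test:
H₀: μ = 61
H₁: μ ≠ 61
df = n - 1 = 28
t = (x̄ - μ₀) / (s/√n) = (58.60 - 61) / (12.14/√29) = -1.065
p-value = 0.2961

Since p-value > α = 0.01, we fail to reject H₀.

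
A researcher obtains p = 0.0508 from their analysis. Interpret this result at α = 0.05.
Since p = 0.0508 > α = 0.05, fail to reject H₀.
There is insufficient evidence to reject the null hypothesis; the result is not statistically significant at the 0.05 level.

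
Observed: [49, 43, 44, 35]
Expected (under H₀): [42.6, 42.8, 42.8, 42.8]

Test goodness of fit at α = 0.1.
Chi-square goodness of fit test:
H₀: observed counts match expected distribution
H₁: observed counts differ from expected distribution
df = k - 1 = 3
χ² = Σ(O - E)²/E
   = (49 - 42.6)²/42.6 + (43 - 42.8)²/42.8 + (44 - 42.8)²/42.8 + (35 - 42.8)²/42.8
   = 0.962 + 0.001 + 0.034 + 1.421
   = 2.42
p-value = 0.4904

Since p-value > α = 0.1, we fail to reject H₀.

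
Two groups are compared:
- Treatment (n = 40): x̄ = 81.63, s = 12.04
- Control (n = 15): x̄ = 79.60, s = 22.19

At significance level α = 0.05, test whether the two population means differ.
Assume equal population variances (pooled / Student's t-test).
Student's two-sample t-test (equal variances):
H₀: μ₁ = μ₂
H₁: μ₁ ≠ μ₂
df = n₁ + n₂ - 2 = 53
Pooled variance s_p² = [(n₁-1)s₁² + (n₂-1)s₂²] / (n₁ + n₂ - 2) = [(39)(12.04²) + (14)(22.19²)] / 53 = 236.7368
SE = √(s_p²(1/n₁ + 1/n₂)) = √(236.7368 × (1/40 + 1/15)) = 4.6584
t = (x̄₁ - x̄₂) / SE = (81.63 - 79.60) / 4.6584 = 2.03 / 4.6584 = 0.436
p-value = 0.6648

Since p-value > α = 0.05, we fail to reject H₀.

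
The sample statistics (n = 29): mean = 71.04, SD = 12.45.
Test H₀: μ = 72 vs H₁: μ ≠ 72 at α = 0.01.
One-sample t-test:
H₀: μ = 72
H₁: μ ≠ 72
df = n - 1 = 28
t = (x̄ - μ₀) / (s/√n) = (71.04 - 72) / (12.45/√29) = -0.415
p-value = 0.6811

Since p-value > α = 0.01, we fail to reject H₀.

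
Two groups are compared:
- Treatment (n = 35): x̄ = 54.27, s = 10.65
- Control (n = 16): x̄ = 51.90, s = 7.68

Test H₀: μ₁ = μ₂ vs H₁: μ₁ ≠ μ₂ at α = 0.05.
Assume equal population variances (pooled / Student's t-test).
Student's two-sample t-test (equal variances):
H₀: μ₁ = μ₂
H₁: μ₁ ≠ μ₂
df = n₁ + n₂ - 2 = 49
Pooled variance s_p² = [(n₁-1)s₁² + (n₂-1)s₂²] / (n₁ + n₂ - 2) = [(34)(10.65²) + (15)(7.68²)] / 49 = 96.7572
SE = √(s_p²(1/n₁ + 1/n₂)) = √(96.7572 × (1/35 + 1/16)) = 2.9685
t = (x̄₁ - x̄₂) / SE = (54.27 - 51.90) / 2.9685 = 2.37 / 2.9685 = 0.798
p-value = 0.4285

Since p-value > α = 0.05, we fail to reject H₀.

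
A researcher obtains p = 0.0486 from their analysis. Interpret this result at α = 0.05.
Since p = 0.0486 < α = 0.05, reject H₀.
There is sufficient evidence to reject the null hypothesis; the result is statistically significant at the 0.05 level.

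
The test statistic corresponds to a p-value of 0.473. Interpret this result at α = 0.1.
Since p = 0.473 > α = 0.1, fail to reject H₀.
There is insufficient evidence to reject the null hypothesis; the result is not statistically significant at the 0.1 level.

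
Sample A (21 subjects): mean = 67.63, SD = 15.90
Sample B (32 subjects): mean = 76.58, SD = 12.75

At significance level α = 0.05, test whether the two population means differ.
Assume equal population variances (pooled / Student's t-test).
Student's two-sample t-test (equal variances):
H₀: μ₁ = μ₂
H₁: μ₁ ≠ μ₂
df = n₁ + n₂ - 2 = 51
Pooled variance s_p² = [(n₁-1)s₁² + (n₂-1)s₂²] / (n₁ + n₂ - 2) = [(20)(15.90²) + (31)(12.75²)] / 51 = 197.9537
SE = √(s_p²(1/n₁ + 1/n₂)) = √(197.9537 × (1/21 + 1/32)) = 3.9513
t = (x̄₁ - x̄₂) / SE = (67.63 - 76.58) / 3.9513 = -8.95 / 3.9513 = -2.265
p-value = 0.0278

Since p-value < α = 0.05, we reject H₀.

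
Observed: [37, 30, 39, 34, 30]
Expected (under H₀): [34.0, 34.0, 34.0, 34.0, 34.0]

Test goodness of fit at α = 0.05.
Chi-square goodness of fit test:
H₀: observed counts match expected distribution
H₁: observed counts differ from expected distribution
df = k - 1 = 4
χ² = Σ(O - E)²/E
   = (37 - 34.0)²/34.0 + (30 - 34.0)²/34.0 + (39 - 34.0)²/34.0 + (34 - 34.0)²/34.0 + (30 - 34.0)²/34.0
   = 0.265 + 0.471 + 0.735 + 0.000 + 0.471
   = 1.94
p-value = 0.7466

Since p-value > α = 0.05, we fail to reject H₀.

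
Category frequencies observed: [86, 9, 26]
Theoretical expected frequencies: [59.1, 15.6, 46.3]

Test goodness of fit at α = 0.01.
Chi-square goodness of fit test:
H₀: observed counts match expected distribution
H₁: observed counts differ from expected distribution
df = k - 1 = 2
χ² = Σ(O - E)²/E
   = (86 - 59.1)²/59.1 + (9 - 15.6)²/15.6 + (26 - 46.3)²/46.3
   = 12.244 + 2.792 + 8.900
   = 23.94
p-value < 0.0001

Since p-value < α = 0.01, we reject H₀.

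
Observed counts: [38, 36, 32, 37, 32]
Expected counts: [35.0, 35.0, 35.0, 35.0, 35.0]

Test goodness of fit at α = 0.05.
Chi-square goodness of fit test:
H₀: observed counts match expected distribution
H₁: observed counts differ from expected distribution
df = k - 1 = 4
χ² = Σ(O - E)²/E
   = (38 - 35.0)²/35.0 + (36 - 35.0)²/35.0 + (32 - 35.0)²/35.0 + (37 - 35.0)²/35.0 + (32 - 35.0)²/35.0
   = 0.257 + 0.029 + 0.257 + 0.114 + 0.257
   = 0.91
p-value = 0.9225

Since p-value > α = 0.05, we fail to reject H₀.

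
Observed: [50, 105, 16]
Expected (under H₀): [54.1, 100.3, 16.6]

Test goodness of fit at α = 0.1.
Chi-square goodness of fit test:
H₀: observed counts match expected distribution
H₁: observed counts differ from expected distribution
df = k - 1 = 2
χ² = Σ(O - E)²/E
   = (50 - 54.1)²/54.1 + (105 - 100.3)²/100.3 + (16 - 16.6)²/16.6
   = 0.311 + 0.220 + 0.022
   = 0.55
p-value = 0.7586

Since p-value > α = 0.1, we fail to reject H₀.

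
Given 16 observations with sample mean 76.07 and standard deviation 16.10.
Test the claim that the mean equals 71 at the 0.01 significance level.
One-sample t-test:
H₀: μ = 71
H₁: μ ≠ 71
df = n - 1 = 15
t = (x̄ - μ₀) / (s/√n) = (76.07 - 71) / (16.10/√16) = 1.260
p-value = 0.2271

Since p-value > α = 0.01, we fail to reject H₀.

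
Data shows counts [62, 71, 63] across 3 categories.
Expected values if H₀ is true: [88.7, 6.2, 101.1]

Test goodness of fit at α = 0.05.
Chi-square goodness of fit test:
H₀: observed counts match expected distribution
H₁: observed counts differ from expected distribution
df = k - 1 = 2
χ² = Σ(O - E)²/E
   = (62 - 88.7)²/88.7 + (71 - 6.2)²/6.2 + (63 - 101.1)²/101.1
   = 8.037 + 677.265 + 14.358
   = 699.66
p-value < 0.0001

Since p-value < α = 0.05, we reject H₀.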